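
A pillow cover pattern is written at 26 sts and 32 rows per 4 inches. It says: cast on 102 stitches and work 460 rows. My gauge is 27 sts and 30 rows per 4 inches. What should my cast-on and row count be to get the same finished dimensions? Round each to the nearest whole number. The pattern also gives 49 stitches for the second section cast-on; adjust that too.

Stitches: 102 × 27/26 = 105.92 → 106.
Rows: 460 × 30/32 = 431.25 → 431.
second section cast-on: 49 × 27/26 = 50.88 → 51.

Cast on 106 stitches; work 431 rows; second section cast-on 51 stitches.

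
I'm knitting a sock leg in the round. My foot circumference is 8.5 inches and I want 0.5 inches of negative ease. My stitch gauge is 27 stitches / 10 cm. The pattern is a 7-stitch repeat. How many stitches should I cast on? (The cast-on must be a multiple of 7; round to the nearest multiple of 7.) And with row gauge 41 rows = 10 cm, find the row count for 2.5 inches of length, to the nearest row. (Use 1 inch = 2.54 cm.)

Finished = 8.5 − 0.5 = 8 inches.
8 inches × 2.54 = 20.32 cm.
27/10 = 2.7 sts per cm; 20.32 × 2.7 = 54.86 sts.
Nearest multiple of 7 → 56.
2.5 inches = 6.35 cm; × 4.1 = 26.04 → 26 rows.

Cast on 56 stitches; work 26 rows.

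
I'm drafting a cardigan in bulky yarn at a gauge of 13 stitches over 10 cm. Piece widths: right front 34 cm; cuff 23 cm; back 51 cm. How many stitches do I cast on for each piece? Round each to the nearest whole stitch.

Rate = 13/10 = 1.3 sts per cm.
right front: 34 × 1.3 = 44.20 → 44.
cuff: 23 × 1.3 = 29.90 → 30.
back: 51 × 1.3 = 66.30 → 66.

right front 44; cuff 30; back 66.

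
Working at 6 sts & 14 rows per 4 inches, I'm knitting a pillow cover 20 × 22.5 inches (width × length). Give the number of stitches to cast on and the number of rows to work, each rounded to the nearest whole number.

Cast on 30 stitches and work 79 rows.

Stitch gauge = 6/4 = 1.5 sts/in; 20 × 1.5 = 30.00 → 30 sts.
Row gauge = 14/4 = 3.5 rows/in; 22.5 × 3.5 = 78.75 → 79 rows.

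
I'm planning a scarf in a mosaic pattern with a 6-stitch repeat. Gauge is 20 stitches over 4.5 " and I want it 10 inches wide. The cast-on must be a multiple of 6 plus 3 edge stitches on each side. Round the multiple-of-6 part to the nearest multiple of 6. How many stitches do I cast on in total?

20 / 4.5 = 4.444 sts per inch.
10 × 4.444 = 44.44 sts.
Less 6 edge sts → 38.44 for the repeat.
Nearest multiple of 6: 36.
Add back 6 edge sts → 42.

42 stitches.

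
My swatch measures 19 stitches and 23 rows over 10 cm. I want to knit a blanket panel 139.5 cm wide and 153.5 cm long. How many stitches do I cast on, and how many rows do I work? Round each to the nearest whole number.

Stitch gauge = 19/10 = 1.9 sts/cm; 139.5 × 1.9 = 265.05 → 265 sts.
Row gauge = 23/10 = 2.3 rows/cm; 153.5 × 2.3 = 353.05 → 353 rows.

Cast on 265 stitches and work 353 rows.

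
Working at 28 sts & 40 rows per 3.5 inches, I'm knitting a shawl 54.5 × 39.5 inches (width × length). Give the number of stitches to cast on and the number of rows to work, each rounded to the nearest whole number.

Cast on 436 stitches and work 451 rows.

Stitch gauge = 28/3.5 = 8 sts/in; 54.5 × 8 = 436.00 → 436 sts.
Row gauge = 40/3.5 = 11.429 rows/in; 39.5 × 11.429 = 451.43 → 451 rows.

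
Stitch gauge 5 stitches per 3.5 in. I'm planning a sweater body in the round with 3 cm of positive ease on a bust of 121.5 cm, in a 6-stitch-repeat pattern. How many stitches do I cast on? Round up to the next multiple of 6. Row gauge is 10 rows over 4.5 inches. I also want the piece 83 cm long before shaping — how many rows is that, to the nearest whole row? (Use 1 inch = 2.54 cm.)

Finished = 121.5 + 3 = 124.5 cm.
124.5 cm × 1/2.54 = 49.02 inches.
5/3.5 = 1.429 sts per in; 49.02 × 1.429 = 70.02 sts.
Next multiple of 6 → 72.
83 cm = 32.68 inches; × 2.222 = 72.62 → 73 rows.

Cast on 72 stitches; work 73 rows.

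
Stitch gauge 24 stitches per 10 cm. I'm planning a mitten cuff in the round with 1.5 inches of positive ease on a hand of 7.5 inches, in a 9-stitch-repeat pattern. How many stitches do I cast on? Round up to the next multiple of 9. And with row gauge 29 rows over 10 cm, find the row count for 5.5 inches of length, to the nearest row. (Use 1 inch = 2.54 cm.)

Finished = 7.5 + 1.5 = 9 inches.
9 inches × 2.54 = 22.86 cm.
24/10 = 2.4 sts per cm; 22.86 × 2.4 = 54.86 sts.
Next multiple of 9 → 63.
5.5 inches = 13.97 cm; × 2.9 = 40.51 → 41 rows.

Cast on 63 stitches; work 41 rows.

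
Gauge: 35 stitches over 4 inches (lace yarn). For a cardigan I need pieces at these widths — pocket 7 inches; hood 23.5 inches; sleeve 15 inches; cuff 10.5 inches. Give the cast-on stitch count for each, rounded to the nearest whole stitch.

Rate = 35/4 = 8.75 sts per in.
pocket: 7 × 8.75 = 61.25 → 61.
hood: 23.5 × 8.75 = 205.62 → 206.
sleeve: 15 × 8.75 = 131.25 → 131.
cuff: 10.5 × 8.75 = 91.88 → 92.

pocket 61; hood 206; sleeve 131; cuff 92.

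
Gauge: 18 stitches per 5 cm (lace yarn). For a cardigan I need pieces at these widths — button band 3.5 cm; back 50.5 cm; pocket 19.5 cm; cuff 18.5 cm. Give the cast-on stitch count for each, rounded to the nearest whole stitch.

button band 13; back 182; pocket 70; cuff 67.

Rate = 18/5 = 3.6 sts per cm.
button band: 3.5 × 3.6 = 12.60 → 13.
back: 50.5 × 3.6 = 181.80 → 182.
pocket: 19.5 × 3.6 = 70.20 → 70.
cuff: 18.5 × 3.6 = 66.60 → 67.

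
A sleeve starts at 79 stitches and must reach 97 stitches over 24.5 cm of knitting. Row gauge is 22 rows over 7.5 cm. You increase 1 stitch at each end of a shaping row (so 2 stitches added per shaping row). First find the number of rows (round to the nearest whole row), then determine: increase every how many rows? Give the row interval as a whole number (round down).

Rows = 24.5 × 2.933 = 71.9 → 72 rows.
Stitches to add: 18 → 9 shaping rows (at 2 st each).
72 / 9 = 8.00 → every 8 rows.

Increase every 8th row.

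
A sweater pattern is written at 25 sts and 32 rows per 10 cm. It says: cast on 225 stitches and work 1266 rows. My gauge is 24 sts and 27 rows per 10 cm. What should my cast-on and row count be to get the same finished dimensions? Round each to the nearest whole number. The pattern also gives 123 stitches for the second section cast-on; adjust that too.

Cast on 216 stitches; work 1068 rows; second section cast-on 118 stitches.

Stitches: 225 × 24/25 = 216.00 → 216.
Rows: 1266 × 27/32 = 1068.19 → 1068.
second section cast-on: 123 × 24/25 = 118.08 → 118.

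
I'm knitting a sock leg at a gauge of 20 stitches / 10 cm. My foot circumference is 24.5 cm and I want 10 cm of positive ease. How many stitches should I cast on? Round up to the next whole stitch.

Cast on 69 stitches.

Finished = 24.5 + 10 = 34.5 cm.
20 / 10 = 2 sts per cm.
34.50 × 2 = 69.00 sts.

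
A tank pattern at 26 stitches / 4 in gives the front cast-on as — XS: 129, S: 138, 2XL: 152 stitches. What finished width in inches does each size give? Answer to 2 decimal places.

26/4 = 6.5 sts per in.
XS: 129 / 6.5 = 19.846 → 19.85 in.
S: 138 / 6.5 = 21.231 → 21.23 in.
2XL: 152 / 6.5 = 23.385 → 23.38 in.

XS 19.85 inches; S 21.23 inches; 2XL 23.38 inches.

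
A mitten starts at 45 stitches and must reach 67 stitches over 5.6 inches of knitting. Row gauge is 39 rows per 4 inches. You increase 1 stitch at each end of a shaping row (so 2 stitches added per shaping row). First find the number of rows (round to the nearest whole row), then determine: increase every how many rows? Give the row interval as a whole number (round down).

Rows = 5.6 × 9.75 = 54.6 → 55 rows.
Stitches to add: 22 → 11 shaping rows (at 2 st each).
55 / 11 = 5.00 → every 5 rows.

Increase every 5th row.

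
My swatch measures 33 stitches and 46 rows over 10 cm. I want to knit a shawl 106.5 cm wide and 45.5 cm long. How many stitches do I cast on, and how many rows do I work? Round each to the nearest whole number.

Cast on 351 stitches and work 209 rows.

Stitch gauge = 33/10 = 3.3 sts/cm; 106.5 × 3.3 = 351.45 → 351 sts.
Row gauge = 46/10 = 4.6 rows/cm; 45.5 × 4.6 = 209.30 → 209 rows.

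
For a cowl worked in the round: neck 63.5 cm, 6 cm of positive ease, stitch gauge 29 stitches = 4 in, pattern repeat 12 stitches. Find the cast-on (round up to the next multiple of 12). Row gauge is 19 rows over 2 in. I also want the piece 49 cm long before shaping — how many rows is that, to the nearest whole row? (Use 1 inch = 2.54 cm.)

Cast on 204 stitches; work 183 rows.

Finished = 63.5 + 6 = 69.5 cm.
69.5 cm × 1/2.54 = 27.36 inches.
29/4 = 7.25 sts per in; 27.36 × 7.25 = 198.38 sts.
Next multiple of 12 → 204.
49 cm = 19.29 inches; × 9.5 = 183.27 → 183 rows.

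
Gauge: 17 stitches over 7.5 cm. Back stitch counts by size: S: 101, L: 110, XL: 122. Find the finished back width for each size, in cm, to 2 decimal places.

S 44.56 cm; L 48.53 cm; XL 53.82 cm.

17/7.5 = 2.267 sts per cm.
S: 101 / 2.267 = 44.559 → 44.56 cm.
L: 110 / 2.267 = 48.529 → 48.53 cm.
XL: 122 / 2.267 = 53.824 → 53.82 cm.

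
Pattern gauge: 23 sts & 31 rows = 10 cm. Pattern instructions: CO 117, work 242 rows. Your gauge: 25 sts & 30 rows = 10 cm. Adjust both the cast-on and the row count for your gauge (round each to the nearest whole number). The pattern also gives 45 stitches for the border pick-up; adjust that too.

Cast on 127 stitches; work 234 rows; border pick-up 49 stitches.

Stitches: 117 × 25/23 = 127.17 → 127.
Rows: 242 × 30/31 = 234.19 → 234.
border pick-up: 45 × 25/23 = 48.91 → 49.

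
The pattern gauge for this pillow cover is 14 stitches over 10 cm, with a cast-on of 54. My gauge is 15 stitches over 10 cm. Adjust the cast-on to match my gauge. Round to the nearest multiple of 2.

CO 58 sts.

Scale factor = 15 / 14 = 1.071.
54 × 15 / 14 = 57.86 sts.
→ 58 sts.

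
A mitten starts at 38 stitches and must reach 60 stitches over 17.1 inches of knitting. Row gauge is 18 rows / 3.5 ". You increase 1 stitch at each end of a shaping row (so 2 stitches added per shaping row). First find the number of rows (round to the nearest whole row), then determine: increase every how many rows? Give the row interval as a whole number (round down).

Increase every 8th row.

Rows = 17.1 × 5.143 = 87.9 → 88 rows.
Stitches to add: 22 → 11 shaping rows (at 2 st each).
88 / 11 = 8.00 → every 8 rows.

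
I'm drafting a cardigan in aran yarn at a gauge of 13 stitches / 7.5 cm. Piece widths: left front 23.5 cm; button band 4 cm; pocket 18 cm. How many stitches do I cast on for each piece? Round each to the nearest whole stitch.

left front 41; button band 7; pocket 31.

Rate = 13/7.5 = 1.733 sts per cm.
left front: 23.5 × 1.733 = 40.73 → 41.
button band: 4 × 1.733 = 6.93 → 7.
pocket: 18 × 1.733 = 31.20 → 31.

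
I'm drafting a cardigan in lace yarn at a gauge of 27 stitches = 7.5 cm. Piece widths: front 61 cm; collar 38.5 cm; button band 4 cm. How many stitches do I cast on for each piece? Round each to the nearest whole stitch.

front 220; collar 139; button band 14.

Rate = 27/7.5 = 3.6 sts per cm.
front: 61 × 3.6 = 219.60 → 220.
collar: 38.5 × 3.6 = 138.60 → 139.
button band: 4 × 3.6 = 14.40 → 14.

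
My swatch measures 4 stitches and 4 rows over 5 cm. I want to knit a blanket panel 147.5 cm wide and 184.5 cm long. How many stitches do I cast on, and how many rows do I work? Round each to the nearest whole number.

Stitch gauge = 4/5 = 0.8 sts/cm; 147.5 × 0.8 = 118.00 → 118 sts.
Row gauge = 4/5 = 0.8 rows/cm; 184.5 × 0.8 = 147.60 → 148 rows.

Cast on 118 stitches and work 148 rows.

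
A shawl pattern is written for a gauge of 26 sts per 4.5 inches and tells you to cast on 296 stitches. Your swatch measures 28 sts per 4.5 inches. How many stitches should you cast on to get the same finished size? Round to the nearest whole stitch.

Scale factor = 28 / 26 = 1.077.
296 × 28 / 26 = 318.77 sts.
→ 319 sts.

319 stitches.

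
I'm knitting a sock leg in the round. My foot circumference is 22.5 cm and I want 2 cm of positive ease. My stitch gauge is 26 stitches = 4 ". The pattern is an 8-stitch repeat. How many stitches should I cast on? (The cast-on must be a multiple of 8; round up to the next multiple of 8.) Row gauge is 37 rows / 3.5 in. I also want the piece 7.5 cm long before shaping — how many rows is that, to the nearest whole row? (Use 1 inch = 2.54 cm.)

Cast on 64 stitches; work 31 rows.

Finished = 22.5 + 2 = 24.5 cm.
24.5 cm × 1/2.54 = 9.65 inches.
26/4 = 6.5 sts per in; 9.65 × 6.5 = 62.70 sts.
Next multiple of 8 → 64.
7.5 cm = 2.95 inches; × 10.571 = 31.21 → 31 rows.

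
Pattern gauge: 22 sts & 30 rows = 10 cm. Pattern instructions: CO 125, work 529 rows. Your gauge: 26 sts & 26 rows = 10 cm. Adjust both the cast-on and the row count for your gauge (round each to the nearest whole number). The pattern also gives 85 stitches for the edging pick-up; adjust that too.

Cast on 148 stitches; work 458 rows; edging pick-up 100 stitches.

Stitches: 125 × 26/22 = 147.73 → 148.
Rows: 529 × 26/30 = 458.47 → 458.
edging pick-up: 85 × 26/22 = 100.45 → 100.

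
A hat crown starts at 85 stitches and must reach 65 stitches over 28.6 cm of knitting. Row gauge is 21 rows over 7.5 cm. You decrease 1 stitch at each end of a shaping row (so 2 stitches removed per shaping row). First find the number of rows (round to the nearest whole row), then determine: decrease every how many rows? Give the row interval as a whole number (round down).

Decrease every 8th row.

Rows = 28.6 × 2.8 = 80.1 → 80 rows.
Stitches to remove: 20 → 10 shaping rows (at 2 st each).
80 / 10 = 8.00 → every 8 rows.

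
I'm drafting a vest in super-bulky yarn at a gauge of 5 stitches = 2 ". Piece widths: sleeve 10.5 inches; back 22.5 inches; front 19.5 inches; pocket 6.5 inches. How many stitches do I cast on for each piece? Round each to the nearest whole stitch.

Rate = 5/2 = 2.5 sts per in.
sleeve: 10.5 × 2.5 = 26.25 → 26.
back: 22.5 × 2.5 = 56.25 → 56.
front: 19.5 × 2.5 = 48.75 → 49.
pocket: 6.5 × 2.5 = 16.25 → 16.

sleeve 26; back 56; front 49; pocket 16.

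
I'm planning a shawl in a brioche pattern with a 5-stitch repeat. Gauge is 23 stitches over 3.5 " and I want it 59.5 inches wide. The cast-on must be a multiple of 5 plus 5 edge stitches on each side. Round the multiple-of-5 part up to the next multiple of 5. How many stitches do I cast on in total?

395 stitches.

23 / 3.5 = 6.571 sts per inch.
59.5 × 6.571 = 391.00 sts.
Less 10 edge sts → 381.00 for the repeat.
Next multiple of 5: 385.
Add back 10 edge sts → 395.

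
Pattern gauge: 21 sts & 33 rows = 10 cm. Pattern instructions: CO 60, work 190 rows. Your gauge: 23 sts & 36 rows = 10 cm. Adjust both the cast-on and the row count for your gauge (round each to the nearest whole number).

Stitches: 60 × 23/21 = 65.71 → 66.
Rows: 190 × 36/33 = 207.27 → 207.

Cast on 66 stitches; work 207 rows.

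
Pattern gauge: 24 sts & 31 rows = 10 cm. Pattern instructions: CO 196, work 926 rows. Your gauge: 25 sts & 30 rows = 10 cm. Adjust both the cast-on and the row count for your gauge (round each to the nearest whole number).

Cast on 204 stitches; work 896 rows.

Stitches: 196 × 25/24 = 204.17 → 204.
Rows: 926 × 30/31 = 896.13 → 896.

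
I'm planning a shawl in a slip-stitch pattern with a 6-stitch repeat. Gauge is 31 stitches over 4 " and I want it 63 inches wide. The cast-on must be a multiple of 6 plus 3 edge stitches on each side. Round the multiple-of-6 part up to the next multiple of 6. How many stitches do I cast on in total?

492 stitches.

31 / 4 = 7.75 sts per inch.
63 × 7.75 = 488.25 sts.
Less 6 edge sts → 482.25 for the repeat.
Next multiple of 6: 486.
Add back 6 edge sts → 492.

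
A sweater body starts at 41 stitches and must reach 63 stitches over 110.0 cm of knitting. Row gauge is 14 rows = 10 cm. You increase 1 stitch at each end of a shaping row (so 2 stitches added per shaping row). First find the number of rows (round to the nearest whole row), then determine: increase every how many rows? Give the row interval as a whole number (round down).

Rows = 110.0 × 1.4 = 154.0 → 154 rows.
Stitches to add: 22 → 11 shaping rows (at 2 st each).
154 / 11 = 14.00 → every 14 rows.

Increase every 14th row.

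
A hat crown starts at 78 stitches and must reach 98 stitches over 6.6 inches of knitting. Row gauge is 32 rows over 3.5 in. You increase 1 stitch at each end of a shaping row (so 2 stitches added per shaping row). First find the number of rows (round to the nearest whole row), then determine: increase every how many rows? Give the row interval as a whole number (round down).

Rows = 6.6 × 9.143 = 60.3 → 60 rows.
Stitches to add: 20 → 10 shaping rows (at 2 st each).
60 / 10 = 6.00 → every 6 rows.

Increase every 6th row.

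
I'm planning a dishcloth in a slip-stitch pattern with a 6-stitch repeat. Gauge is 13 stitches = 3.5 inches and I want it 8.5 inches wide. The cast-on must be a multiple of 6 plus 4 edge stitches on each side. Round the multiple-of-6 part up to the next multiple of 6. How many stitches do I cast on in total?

13 / 3.5 = 3.714 sts per inch.
8.5 × 3.714 = 31.57 sts.
Less 8 edge sts → 23.57 for the repeat.
Next multiple of 6: 24.
Add back 8 edge sts → 32.

32 stitches.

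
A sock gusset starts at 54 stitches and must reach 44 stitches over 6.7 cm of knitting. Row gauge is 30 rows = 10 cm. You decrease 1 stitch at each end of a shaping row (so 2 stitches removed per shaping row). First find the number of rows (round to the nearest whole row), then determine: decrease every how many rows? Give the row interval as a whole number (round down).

Rows = 6.7 × 3 = 20.1 → 20 rows.
Stitches to remove: 10 → 5 shaping rows (at 2 st each).
20 / 5 = 4.00 → every 4 rows.

Decrease every 4th row.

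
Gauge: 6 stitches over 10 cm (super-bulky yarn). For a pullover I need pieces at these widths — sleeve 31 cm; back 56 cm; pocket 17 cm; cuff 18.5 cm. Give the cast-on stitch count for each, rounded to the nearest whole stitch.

Rate = 6/10 = 0.6 sts per cm.
sleeve: 31 × 0.6 = 18.60 → 19.
back: 56 × 0.6 = 33.60 → 34.
pocket: 17 × 0.6 = 10.20 → 10.
cuff: 18.5 × 0.6 = 11.10 → 11.

sleeve 19; back 34; pocket 10; cuff 11.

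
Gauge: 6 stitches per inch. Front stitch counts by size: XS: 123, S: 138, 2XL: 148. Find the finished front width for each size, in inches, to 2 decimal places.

XS 20.50 inches; S 23.00 inches; 2XL 24.67 inches.

6/1 = 6 sts per in.
XS: 123 / 6 = 20.500 → 20.50 in.
S: 138 / 6 = 23.000 → 23.00 in.
2XL: 148 / 6 = 24.667 → 24.67 in.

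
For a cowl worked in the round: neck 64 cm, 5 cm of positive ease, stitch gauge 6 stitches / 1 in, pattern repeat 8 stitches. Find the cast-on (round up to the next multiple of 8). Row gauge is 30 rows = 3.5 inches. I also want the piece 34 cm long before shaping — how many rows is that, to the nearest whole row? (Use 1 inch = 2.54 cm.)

Finished = 64 + 5 = 69 cm.
69 cm × 1/2.54 = 27.17 inches.
6/1 = 6 sts per in; 27.17 × 6 = 162.99 sts.
Next multiple of 8 → 168.
34 cm = 13.39 inches; × 8.571 = 114.74 → 115 rows.

Cast on 168 stitches; work 115 rows.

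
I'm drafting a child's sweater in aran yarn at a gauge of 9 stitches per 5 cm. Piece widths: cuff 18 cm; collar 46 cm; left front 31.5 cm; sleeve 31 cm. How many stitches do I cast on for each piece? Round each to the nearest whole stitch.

Rate = 9/5 = 1.8 sts per cm.
cuff: 18 × 1.8 = 32.40 → 32.
collar: 46 × 1.8 = 82.80 → 83.
left front: 31.5 × 1.8 = 56.70 → 57.
sleeve: 31 × 1.8 = 55.80 → 56.

cuff 32; collar 83; left front 57; sleeve 56.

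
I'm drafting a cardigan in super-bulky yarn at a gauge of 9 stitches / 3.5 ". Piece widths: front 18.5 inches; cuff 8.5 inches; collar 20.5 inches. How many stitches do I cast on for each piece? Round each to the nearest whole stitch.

front 48; cuff 22; collar 53.

Rate = 9/3.5 = 2.571 sts per in.
front: 18.5 × 2.571 = 47.57 → 48.
cuff: 8.5 × 2.571 = 21.86 → 22.
collar: 20.5 × 2.571 = 52.71 → 53.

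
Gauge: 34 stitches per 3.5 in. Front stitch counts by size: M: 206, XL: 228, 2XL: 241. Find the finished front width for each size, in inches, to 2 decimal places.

34/3.5 = 9.714 sts per in.
M: 206 / 9.714 = 21.206 → 21.21 in.
XL: 228 / 9.714 = 23.471 → 23.47 in.
2XL: 241 / 9.714 = 24.809 → 24.81 in.

M 21.21 inches; XL 23.47 inches; 2XL 24.81 inches.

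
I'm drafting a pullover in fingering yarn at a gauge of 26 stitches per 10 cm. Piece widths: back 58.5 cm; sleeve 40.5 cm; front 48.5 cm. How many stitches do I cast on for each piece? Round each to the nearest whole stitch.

back 152; sleeve 105; front 126.

Rate = 26/10 = 2.6 sts per cm.
back: 58.5 × 2.6 = 152.10 → 152.
sleeve: 40.5 × 2.6 = 105.30 → 105.
front: 48.5 × 2.6 = 126.10 → 126.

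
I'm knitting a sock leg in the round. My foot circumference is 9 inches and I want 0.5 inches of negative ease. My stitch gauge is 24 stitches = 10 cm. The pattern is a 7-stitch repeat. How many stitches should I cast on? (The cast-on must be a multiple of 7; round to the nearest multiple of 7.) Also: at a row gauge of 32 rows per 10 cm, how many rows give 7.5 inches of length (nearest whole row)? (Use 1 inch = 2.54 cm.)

Finished = 9 − 0.5 = 8.5 inches.
8.5 inches × 2.54 = 21.59 cm.
24/10 = 2.4 sts per cm; 21.59 × 2.4 = 51.82 sts.
Nearest multiple of 7 → 49.
7.5 inches = 19.05 cm; × 3.2 = 60.96 → 61 rows.

Cast on 49 stitches; work 61 rows.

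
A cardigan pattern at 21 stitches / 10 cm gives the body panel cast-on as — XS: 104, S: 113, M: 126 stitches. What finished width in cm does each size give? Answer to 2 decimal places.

21/10 = 2.1 sts per cm.
XS: 104 / 2.1 = 49.524 → 49.52 cm.
S: 113 / 2.1 = 53.810 → 53.81 cm.
M: 126 / 2.1 = 60.000 → 60.00 cm.

XS 49.52 cm; S 53.81 cm; M 60.00 cm.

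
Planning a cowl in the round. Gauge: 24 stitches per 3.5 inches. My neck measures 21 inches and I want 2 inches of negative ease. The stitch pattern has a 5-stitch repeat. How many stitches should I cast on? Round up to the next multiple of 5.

Cast on 135 stitches.

Finished = 21 − 2 = 19 inches.
24 / 3.5 = 6.857 sts/in.
19 × 6.857 = 130.29 sts.
Next multiple of 5: 135.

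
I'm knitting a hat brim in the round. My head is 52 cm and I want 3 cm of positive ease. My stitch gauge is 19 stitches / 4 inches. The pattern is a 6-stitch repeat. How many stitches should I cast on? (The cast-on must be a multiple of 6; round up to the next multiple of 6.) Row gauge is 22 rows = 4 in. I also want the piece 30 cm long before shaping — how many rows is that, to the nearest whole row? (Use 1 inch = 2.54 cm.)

Cast on 108 stitches; work 65 rows.

Finished = 52 + 3 = 55 cm.
55 cm × 1/2.54 = 21.65 inches.
19/4 = 4.75 sts per in; 21.65 × 4.75 = 102.85 sts.
Next multiple of 6 → 108.
30 cm = 11.81 inches; × 5.5 = 64.96 → 65 rows.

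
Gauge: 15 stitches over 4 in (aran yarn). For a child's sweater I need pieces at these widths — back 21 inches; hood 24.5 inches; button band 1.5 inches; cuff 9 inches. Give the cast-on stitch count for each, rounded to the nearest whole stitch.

back 79; hood 92; button band 6; cuff 34.

Rate = 15/4 = 3.75 sts per in.
back: 21 × 3.75 = 78.75 → 79.
hood: 24.5 × 3.75 = 91.88 → 92.
button band: 1.5 × 3.75 = 5.62 → 6.
cuff: 9 × 3.75 = 33.75 → 34.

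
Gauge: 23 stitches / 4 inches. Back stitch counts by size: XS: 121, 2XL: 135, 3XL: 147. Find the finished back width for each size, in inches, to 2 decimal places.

23/4 = 5.75 sts per in.
XS: 121 / 5.75 = 21.043 → 21.04 in.
2XL: 135 / 5.75 = 23.478 → 23.48 in.
3XL: 147 / 5.75 = 25.565 → 25.57 in.

XS 21.04 inches; 2XL 23.48 inches; 3XL 25.57 inches.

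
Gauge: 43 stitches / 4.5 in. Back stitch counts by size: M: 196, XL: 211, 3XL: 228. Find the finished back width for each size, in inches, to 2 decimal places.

43/4.5 = 9.556 sts per in.
M: 196 / 9.556 = 20.512 → 20.51 in.
XL: 211 / 9.556 = 22.081 → 22.08 in.
3XL: 228 / 9.556 = 23.860 → 23.86 in.

M 20.51 inches; XL 22.08 inches; 3XL 23.86 inches.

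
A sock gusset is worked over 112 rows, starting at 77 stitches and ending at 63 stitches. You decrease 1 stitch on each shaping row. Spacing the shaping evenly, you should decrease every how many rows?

Decrease every 8th row.

Stitches to remove: |63 − 77| = 14.
Shaping rows needed: 14 / 1 = 14.
112 rows / 14 = every 8 rows.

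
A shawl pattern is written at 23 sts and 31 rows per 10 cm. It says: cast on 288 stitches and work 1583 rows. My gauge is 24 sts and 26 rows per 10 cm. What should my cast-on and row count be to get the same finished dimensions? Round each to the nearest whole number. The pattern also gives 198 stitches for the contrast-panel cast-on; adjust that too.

Stitches: 288 × 24/23 = 300.52 → 301.
Rows: 1583 × 26/31 = 1327.68 → 1328.
contrast-panel cast-on: 198 × 24/23 = 206.61 → 207.

Cast on 301 stitches; work 1328 rows; contrast-panel cast-on 207 stitches.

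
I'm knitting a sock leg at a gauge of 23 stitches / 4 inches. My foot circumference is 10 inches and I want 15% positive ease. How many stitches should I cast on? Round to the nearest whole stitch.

Finished = 10 × 1.15 = 11.50 in.
23 / 4 = 5.75 sts per inch.
11.50 × 5.75 = 66.12 sts.
→ 66 sts.

CO 66 sts.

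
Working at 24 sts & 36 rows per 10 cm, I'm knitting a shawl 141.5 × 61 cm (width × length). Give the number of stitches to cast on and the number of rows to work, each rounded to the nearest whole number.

Cast on 340 stitches and work 220 rows.

Stitch gauge = 24/10 = 2.4 sts/cm; 141.5 × 2.4 = 339.60 → 340 sts.
Row gauge = 36/10 = 3.6 rows/cm; 61 × 3.6 = 219.60 → 220 rows.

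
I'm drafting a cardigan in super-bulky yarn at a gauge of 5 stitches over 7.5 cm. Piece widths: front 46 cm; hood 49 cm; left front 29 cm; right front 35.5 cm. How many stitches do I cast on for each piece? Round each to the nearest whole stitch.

front 31; hood 33; left front 19; right front 24.

Rate = 5/7.5 = 0.667 sts per cm.
front: 46 × 0.667 = 30.67 → 31.
hood: 49 × 0.667 = 32.67 → 33.
left front: 29 × 0.667 = 19.33 → 19.
right front: 35.5 × 0.667 = 23.67 → 24.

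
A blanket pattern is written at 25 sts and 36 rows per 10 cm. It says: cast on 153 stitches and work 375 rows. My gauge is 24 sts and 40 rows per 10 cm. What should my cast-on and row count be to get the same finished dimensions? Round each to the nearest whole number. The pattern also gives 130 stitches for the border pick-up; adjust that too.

Stitches: 153 × 24/25 = 146.88 → 147.
Rows: 375 × 40/36 = 416.67 → 417.
border pick-up: 130 × 24/25 = 124.80 → 125.

Cast on 147 stitches; work 417 rows; border pick-up 125 stitches.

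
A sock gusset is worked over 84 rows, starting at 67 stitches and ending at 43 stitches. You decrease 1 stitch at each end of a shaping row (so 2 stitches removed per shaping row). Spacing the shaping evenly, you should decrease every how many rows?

Stitches to remove: |43 − 67| = 24.
Shaping rows needed: 24 / 2 = 12.
84 rows / 12 = every 7 rows.

Decrease every 7th row.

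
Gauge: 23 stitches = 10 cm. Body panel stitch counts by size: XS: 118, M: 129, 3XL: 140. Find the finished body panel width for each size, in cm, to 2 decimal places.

23/10 = 2.3 sts per cm.
XS: 118 / 2.3 = 51.304 → 51.30 cm.
M: 129 / 2.3 = 56.087 → 56.09 cm.
3XL: 140 / 2.3 = 60.870 → 60.87 cm.

XS 51.30 cm; M 56.09 cm; 3XL 60.87 cm.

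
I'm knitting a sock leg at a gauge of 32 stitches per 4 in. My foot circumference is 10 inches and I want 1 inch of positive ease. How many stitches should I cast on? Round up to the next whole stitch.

Finished = 10 + 1 = 11 in.
32 / 4 = 8 sts per inch.
11.00 × 8 = 88.00 sts.

CO 88 sts.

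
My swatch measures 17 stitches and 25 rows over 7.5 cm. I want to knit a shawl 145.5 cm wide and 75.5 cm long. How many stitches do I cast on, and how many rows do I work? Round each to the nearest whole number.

Stitch gauge = 17/7.5 = 2.267 sts/cm; 145.5 × 2.267 = 329.80 → 330 sts.
Row gauge = 25/7.5 = 3.333 rows/cm; 75.5 × 3.333 = 251.67 → 252 rows.

Cast on 330 stitches and work 252 rows.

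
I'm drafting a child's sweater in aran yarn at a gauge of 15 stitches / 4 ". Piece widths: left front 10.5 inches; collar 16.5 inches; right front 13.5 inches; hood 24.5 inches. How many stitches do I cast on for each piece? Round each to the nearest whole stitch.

left front 39; collar 62; right front 51; hood 92.

Rate = 15/4 = 3.75 sts per in.
left front: 10.5 × 3.75 = 39.38 → 39.
collar: 16.5 × 3.75 = 61.88 → 62.
right front: 13.5 × 3.75 = 50.62 → 51.
hood: 24.5 × 3.75 = 91.88 → 92.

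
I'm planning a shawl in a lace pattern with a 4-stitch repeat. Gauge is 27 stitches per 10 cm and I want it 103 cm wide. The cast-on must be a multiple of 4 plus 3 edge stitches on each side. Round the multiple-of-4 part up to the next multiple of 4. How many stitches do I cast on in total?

27 / 10 = 2.7 sts per cm.
103 × 2.7 = 278.10 sts.
Less 6 edge sts → 272.10 for the repeat.
Next multiple of 4: 276.
Add back 6 edge sts → 282.

282 stitches.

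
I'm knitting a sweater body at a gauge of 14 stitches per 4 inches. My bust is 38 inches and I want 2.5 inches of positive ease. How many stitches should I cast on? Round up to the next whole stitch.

Cast on 142 stitches.

Finished = 38 + 2.5 = 40.5 in.
14 / 4 = 3.5 sts per inch.
40.50 × 3.5 = 141.75 sts.
→ 142 sts.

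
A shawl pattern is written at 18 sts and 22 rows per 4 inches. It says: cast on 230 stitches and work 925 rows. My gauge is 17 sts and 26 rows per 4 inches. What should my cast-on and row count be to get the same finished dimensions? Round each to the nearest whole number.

Stitches: 230 × 17/18 = 217.22 → 217.
Rows: 925 × 26/22 = 1093.18 → 1093.

Cast on 217 stitches; work 1093 rows.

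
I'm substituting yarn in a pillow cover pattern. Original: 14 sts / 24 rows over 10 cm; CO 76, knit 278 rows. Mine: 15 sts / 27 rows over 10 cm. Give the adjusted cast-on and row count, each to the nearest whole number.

Cast on 81 stitches; work 313 rows.

Stitches: 76 × 15/14 = 81.43 → 81.
Rows: 278 × 27/24 = 312.75 → 313.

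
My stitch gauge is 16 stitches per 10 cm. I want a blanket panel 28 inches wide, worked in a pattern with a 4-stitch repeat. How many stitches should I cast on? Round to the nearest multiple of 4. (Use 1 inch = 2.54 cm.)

Cast on 112 stitches.

28 in = 28 × 2.54 = 71.12 cm.
16 / 10 = 1.6 sts/cm.
71.12 × 1.6 = 113.79 sts.
→ 112.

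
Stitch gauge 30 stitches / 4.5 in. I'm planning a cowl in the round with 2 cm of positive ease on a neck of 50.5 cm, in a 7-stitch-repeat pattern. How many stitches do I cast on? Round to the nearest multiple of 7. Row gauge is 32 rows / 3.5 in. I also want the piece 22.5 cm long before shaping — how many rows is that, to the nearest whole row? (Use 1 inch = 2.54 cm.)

Cast on 140 stitches; work 81 rows.

Finished = 50.5 + 2 = 52.5 cm.
52.5 cm × 1/2.54 = 20.67 inches.
30/4.5 = 6.667 sts per in; 20.67 × 6.667 = 137.80 sts.
Nearest multiple of 7 → 140.
22.5 cm = 8.86 inches; × 9.143 = 80.99 → 81 rows.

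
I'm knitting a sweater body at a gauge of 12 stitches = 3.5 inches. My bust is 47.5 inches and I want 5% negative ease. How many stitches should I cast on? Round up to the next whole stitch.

Finished = 47.5 × 0.95 = 45.12 in.
12 / 3.5 = 3.429 sts per inch.
45.12 × 3.429 = 154.71 sts.
→ 155 sts.

155 stitches.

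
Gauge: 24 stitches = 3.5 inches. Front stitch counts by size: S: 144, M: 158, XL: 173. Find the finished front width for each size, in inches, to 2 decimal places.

24/3.5 = 6.857 sts per in.
S: 144 / 6.857 = 21.000 → 21.00 in.
M: 158 / 6.857 = 23.042 → 23.04 in.
XL: 173 / 6.857 = 25.229 → 25.23 in.

S 21.00 inches; M 23.04 inches; XL 25.23 inches.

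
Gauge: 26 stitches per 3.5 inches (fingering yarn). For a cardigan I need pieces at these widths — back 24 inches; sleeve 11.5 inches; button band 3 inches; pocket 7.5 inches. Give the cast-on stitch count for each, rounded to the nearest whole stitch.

Rate = 26/3.5 = 7.429 sts per in.
back: 24 × 7.429 = 178.29 → 178.
sleeve: 11.5 × 7.429 = 85.43 → 85.
button band: 3 × 7.429 = 22.29 → 22.
pocket: 7.5 × 7.429 = 55.71 → 56.

back 178; sleeve 85; button band 22; pocket 56.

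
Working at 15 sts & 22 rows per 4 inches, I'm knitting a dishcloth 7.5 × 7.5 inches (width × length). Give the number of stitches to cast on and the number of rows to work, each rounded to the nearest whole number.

Cast on 28 stitches and work 41 rows.

Stitch gauge = 15/4 = 3.75 sts/in; 7.5 × 3.75 = 28.12 → 28 sts.
Row gauge = 22/4 = 5.5 rows/in; 7.5 × 5.5 = 41.25 → 41 rows.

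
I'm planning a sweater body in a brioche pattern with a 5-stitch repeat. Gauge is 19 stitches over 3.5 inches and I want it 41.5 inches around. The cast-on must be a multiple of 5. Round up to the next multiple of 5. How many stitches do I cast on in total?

230 stitches.

19 / 3.5 = 5.429 sts per inch.
41.5 × 5.429 = 225.29 sts.
Next multiple of 5: 230.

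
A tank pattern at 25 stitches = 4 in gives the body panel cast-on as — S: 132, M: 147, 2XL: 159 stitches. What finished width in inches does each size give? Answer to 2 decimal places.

25/4 = 6.25 sts per in.
S: 132 / 6.25 = 21.120 → 21.12 in.
M: 147 / 6.25 = 23.520 → 23.52 in.
2XL: 159 / 6.25 = 25.440 → 25.44 in.

S 21.12 inches; M 23.52 inches; 2XL 25.44 inches.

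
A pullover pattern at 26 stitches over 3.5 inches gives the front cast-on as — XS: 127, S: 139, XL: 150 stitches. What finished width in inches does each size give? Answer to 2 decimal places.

XS 17.10 inches; S 18.71 inches; XL 20.19 inches.

26/3.5 = 7.429 sts per in.
XS: 127 / 7.429 = 17.096 → 17.10 in.
S: 139 / 7.429 = 18.712 → 18.71 in.
XL: 150 / 7.429 = 20.192 → 20.19 in.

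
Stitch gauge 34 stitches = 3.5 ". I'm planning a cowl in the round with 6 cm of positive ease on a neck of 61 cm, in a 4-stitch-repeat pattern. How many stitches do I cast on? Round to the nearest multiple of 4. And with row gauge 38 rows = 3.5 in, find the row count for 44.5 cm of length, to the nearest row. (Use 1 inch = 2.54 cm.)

Finished = 61 + 6 = 67 cm.
67 cm × 1/2.54 = 26.38 inches.
34/3.5 = 9.714 sts per in; 26.38 × 9.714 = 256.24 sts.
Nearest multiple of 4 → 256.
44.5 cm = 17.52 inches; × 10.857 = 190.21 → 190 rows.

Cast on 256 stitches; work 190 rows.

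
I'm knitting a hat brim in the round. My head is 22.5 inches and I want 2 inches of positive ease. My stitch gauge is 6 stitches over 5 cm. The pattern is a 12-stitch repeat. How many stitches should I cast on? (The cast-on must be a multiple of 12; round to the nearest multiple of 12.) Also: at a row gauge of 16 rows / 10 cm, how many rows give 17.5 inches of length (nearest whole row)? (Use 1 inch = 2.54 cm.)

Cast on 72 stitches; work 71 rows.

Finished = 22.5 + 2 = 24.5 inches.
24.5 inches × 2.54 = 62.23 cm.
6/5 = 1.2 sts per cm; 62.23 × 1.2 = 74.68 sts.
Nearest multiple of 12 → 72.
17.5 inches = 44.45 cm; × 1.6 = 71.12 → 71 rows.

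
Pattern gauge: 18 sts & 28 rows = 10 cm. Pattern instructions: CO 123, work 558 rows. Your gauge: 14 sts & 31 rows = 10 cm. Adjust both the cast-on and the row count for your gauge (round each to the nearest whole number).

Stitches: 123 × 14/18 = 95.67 → 96.
Rows: 558 × 31/28 = 617.79 → 618.

Cast on 96 stitches; work 618 rows.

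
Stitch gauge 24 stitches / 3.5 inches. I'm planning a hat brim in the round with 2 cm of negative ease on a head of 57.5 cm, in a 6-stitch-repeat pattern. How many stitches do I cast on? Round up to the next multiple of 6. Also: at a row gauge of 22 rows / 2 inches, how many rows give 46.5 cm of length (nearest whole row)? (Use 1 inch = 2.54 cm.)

Finished = 57.5 − 2 = 55.5 cm.
55.5 cm × 1/2.54 = 21.85 inches.
24/3.5 = 6.857 sts per in; 21.85 × 6.857 = 149.83 sts.
Next multiple of 6 → 150.
46.5 cm = 18.31 inches; × 11 = 201.38 → 201 rows.

Cast on 150 stitches; work 201 rows.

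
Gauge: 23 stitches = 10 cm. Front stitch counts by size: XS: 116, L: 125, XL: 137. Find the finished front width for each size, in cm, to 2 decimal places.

XS 50.43 cm; L 54.35 cm; XL 59.57 cm.

23/10 = 2.3 sts per cm.
XS: 116 / 2.3 = 50.435 → 50.43 cm.
L: 125 / 2.3 = 54.348 → 54.35 cm.
XL: 137 / 2.3 = 59.565 → 59.57 cm.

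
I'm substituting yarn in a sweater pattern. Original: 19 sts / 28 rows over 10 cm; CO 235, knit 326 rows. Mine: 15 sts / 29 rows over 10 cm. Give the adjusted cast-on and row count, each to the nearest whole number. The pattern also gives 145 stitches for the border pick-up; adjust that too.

Cast on 186 stitches; work 338 rows; border pick-up 114 stitches.

Stitches: 235 × 15/19 = 185.53 → 186.
Rows: 326 × 29/28 = 337.64 → 338.
border pick-up: 145 × 15/19 = 114.47 → 114.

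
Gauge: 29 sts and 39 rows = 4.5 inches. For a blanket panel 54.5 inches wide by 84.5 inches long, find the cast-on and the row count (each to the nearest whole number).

Stitch gauge = 29/4.5 = 6.444 sts/in; 54.5 × 6.444 = 351.22 → 351 sts.
Row gauge = 39/4.5 = 8.667 rows/in; 84.5 × 8.667 = 732.33 → 732 rows.

Cast on 351 stitches and work 732 rows.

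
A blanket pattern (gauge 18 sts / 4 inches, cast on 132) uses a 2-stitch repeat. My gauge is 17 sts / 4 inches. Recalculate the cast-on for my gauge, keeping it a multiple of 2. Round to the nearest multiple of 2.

124 stitches.

132 × 17 / 18 = 124.67.
Nearest multiple of 2: 124.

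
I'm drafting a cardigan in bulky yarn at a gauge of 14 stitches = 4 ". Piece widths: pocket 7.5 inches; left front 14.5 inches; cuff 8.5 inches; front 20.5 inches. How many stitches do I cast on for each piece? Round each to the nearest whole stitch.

pocket 26; left front 51; cuff 30; front 72.

Rate = 14/4 = 3.5 sts per in.
pocket: 7.5 × 3.5 = 26.25 → 26.
left front: 14.5 × 3.5 = 50.75 → 51.
cuff: 8.5 × 3.5 = 29.75 → 30.
front: 20.5 × 3.5 = 71.75 → 72.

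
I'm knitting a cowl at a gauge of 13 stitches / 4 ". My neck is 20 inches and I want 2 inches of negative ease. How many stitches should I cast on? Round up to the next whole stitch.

59 stitches.

Finished = 20 − 2 = 18 in.
13 / 4 = 3.25 sts per inch.
18.00 × 3.25 = 58.50 sts.
→ 59 sts.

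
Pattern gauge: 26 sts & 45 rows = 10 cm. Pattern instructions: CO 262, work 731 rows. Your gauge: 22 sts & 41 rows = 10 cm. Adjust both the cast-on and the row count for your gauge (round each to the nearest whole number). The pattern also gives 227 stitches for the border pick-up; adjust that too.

Cast on 222 stitches; work 666 rows; border pick-up 192 stitches.

Stitches: 262 × 22/26 = 221.69 → 222.
Rows: 731 × 41/45 = 666.02 → 666.
border pick-up: 227 × 22/26 = 192.08 → 192.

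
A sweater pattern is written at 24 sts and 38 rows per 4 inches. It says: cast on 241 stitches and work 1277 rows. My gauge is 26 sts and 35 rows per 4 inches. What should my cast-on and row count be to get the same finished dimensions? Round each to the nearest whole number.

Stitches: 241 × 26/24 = 261.08 → 261.
Rows: 1277 × 35/38 = 1176.18 → 1176.

Cast on 261 stitches; work 1176 rows.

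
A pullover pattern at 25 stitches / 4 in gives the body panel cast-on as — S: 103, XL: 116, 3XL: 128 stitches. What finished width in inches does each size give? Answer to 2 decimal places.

S 16.48 inches; XL 18.56 inches; 3XL 20.48 inches.

25/4 = 6.25 sts per in.
S: 103 / 6.25 = 16.480 → 16.48 in.
XL: 116 / 6.25 = 18.560 → 18.56 in.
3XL: 128 / 6.25 = 20.480 → 20.48 in.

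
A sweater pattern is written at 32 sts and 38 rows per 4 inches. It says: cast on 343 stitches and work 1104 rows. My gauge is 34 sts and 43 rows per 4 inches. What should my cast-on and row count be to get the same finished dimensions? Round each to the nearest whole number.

Stitches: 343 × 34/32 = 364.44 → 364.
Rows: 1104 × 43/38 = 1249.26 → 1249.

Cast on 364 stitches; work 1249 rows.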